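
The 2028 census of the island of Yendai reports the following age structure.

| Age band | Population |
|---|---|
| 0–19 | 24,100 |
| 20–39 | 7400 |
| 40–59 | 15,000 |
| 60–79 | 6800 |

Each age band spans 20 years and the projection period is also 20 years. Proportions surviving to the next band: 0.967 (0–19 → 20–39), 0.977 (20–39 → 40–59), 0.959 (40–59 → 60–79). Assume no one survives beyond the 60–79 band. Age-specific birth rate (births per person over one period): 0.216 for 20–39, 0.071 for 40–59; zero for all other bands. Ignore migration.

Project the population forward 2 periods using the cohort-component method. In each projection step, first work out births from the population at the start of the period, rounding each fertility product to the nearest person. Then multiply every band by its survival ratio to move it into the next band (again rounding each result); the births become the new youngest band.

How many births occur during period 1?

2663

[period 1]
Births: 7400 × 0.216 = 1598, 15000 × 0.071 = 1065 → 2663
20–39: 24100 × 0.967 = 23305
40–59: 7400 × 0.977 = 7230
60–79: 15000 × 0.959 = 14385
Population now: 0–19=2663, 20–39=23305, 40–59=7230, 60–79=14385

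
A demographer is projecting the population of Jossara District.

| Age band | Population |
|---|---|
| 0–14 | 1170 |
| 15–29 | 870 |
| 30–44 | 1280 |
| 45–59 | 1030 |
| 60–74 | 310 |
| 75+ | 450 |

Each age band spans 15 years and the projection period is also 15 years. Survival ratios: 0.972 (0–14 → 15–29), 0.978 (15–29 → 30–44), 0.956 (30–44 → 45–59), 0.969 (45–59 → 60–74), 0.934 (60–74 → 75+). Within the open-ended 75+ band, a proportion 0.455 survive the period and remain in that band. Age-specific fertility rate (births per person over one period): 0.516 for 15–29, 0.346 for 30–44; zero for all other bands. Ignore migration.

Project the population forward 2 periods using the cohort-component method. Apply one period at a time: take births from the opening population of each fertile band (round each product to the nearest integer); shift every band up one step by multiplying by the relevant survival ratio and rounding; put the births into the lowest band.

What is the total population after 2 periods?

6017

(Groups numbered youngest = 1 to oldest = 6.)
After projecting period 1:
Births: 870 × 0.516 = 449 ; 1280 × 0.346 = 443 — total 892
Group 2: 1170 × 0.972 = 1137
Group 3: 870 × 0.978 = 851
Group 4: 1280 × 0.956 = 1224
Group 5: 1030 × 0.969 = 998
Group 6: 310 × 0.934 + 450 × 0.455 = 290 + 205 = 495
Population now: 0–14=892, 15–29=1137, 30–44=851, 45–59=1224, 60–74=998, 75+=495
After projecting period 2:
Births: 1137 × 0.516 = 587 ; 851 × 0.346 = 294 — total 881
Group 2: 892 × 0.972 = 867
Group 3: 1137 × 0.978 = 1112
Group 4: 851 × 0.956 = 814
Group 5: 1224 × 0.969 = 1186
Group 6: 998 × 0.934 + 495 × 0.455 = 932 + 225 = 1157
Population now: 0–14=881, 15–29=867, 30–44=1112, 45–59=814, 60–74=1186, 75+=1157
Total after period 2: 881 + 867 + 1112 + 814 + 1186 + 1157 = 6017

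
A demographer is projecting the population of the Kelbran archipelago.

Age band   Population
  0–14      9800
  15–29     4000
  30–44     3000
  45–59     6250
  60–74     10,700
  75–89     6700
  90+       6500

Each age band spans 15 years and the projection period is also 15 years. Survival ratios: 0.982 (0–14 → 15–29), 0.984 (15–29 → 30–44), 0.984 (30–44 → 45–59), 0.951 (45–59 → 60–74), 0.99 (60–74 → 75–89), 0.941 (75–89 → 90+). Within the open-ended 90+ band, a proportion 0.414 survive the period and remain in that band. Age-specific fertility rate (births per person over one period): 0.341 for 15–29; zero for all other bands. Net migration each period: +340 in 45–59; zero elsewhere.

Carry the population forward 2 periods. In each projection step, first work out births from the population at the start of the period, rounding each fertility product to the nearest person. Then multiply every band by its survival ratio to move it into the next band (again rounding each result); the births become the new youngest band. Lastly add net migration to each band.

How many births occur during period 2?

3282

— Period 1 —
Births: 4000 × 0.341 = 1364
15–29: 9800 × 0.982 = 9624
30–44: 4000 × 0.984 = 3936
45–59: 3000 × 0.984 = 2952
60–74: 6250 × 0.951 = 5944
75–89: 10700 × 0.99 = 10593
90+: 6700 × 0.941 + 6500 × 0.414 = 6305 + 2691 = 8996
Net migration: 45–59 + 340 → 3292
Giving 1364 / 9624 / 3936 / 3292 / 5944 / 10593 / 8996.
— Period 2 —
Births: 9624 × 0.341 = 3282
15–29: 1364 × 0.982 = 1339
30–44: 9624 × 0.984 = 9470
45–59: 3936 × 0.984 = 3873
60–74: 3292 × 0.951 = 3131
75–89: 5944 × 0.99 = 5885
90+: 10593 × 0.941 + 8996 × 0.414 = 9968 + 3724 = 13692
Net migration: 45–59 + 340 → 4213
Giving 3282 / 1339 / 9470 / 4213 / 3131 / 5885 / 13692.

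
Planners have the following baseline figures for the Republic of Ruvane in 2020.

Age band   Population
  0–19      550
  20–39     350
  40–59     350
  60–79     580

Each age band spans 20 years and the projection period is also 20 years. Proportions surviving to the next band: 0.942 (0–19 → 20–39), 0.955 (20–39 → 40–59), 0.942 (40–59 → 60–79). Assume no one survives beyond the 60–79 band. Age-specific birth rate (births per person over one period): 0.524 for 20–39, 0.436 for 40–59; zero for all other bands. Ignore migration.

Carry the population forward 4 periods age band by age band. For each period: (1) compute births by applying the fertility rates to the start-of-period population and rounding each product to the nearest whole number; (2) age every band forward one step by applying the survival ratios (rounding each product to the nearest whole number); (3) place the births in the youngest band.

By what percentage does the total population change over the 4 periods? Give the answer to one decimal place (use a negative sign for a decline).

(Groups numbered youngest = 1 to oldest = 4.)
Period 1:
Births: 350 × 0.524 = 183, 350 × 0.436 = 153 — total 336
Group 2: 550 × 0.942 = 518
Group 3: 350 × 0.955 = 334
Group 4: 350 × 0.942 = 330
Giving 336 / 518 / 334 / 330.
Period 2:
Births: 518 × 0.524 = 271, 334 × 0.436 = 146 — total 417
Group 2: 336 × 0.942 = 317
Group 3: 518 × 0.955 = 495
Group 4: 334 × 0.942 = 315
Giving 417 / 317 / 495 / 315.
Period 3:
Births: 317 × 0.524 = 166, 495 × 0.436 = 216 — total 382
Group 2: 417 × 0.942 = 393
Group 3: 317 × 0.955 = 303
Group 4: 495 × 0.942 = 466
Giving 382 / 393 / 303 / 466.
Period 4:
Births: 393 × 0.524 = 206, 303 × 0.436 = 132 — total 338
Group 2: 382 × 0.942 = 360
Group 3: 393 × 0.955 = 375
Group 4: 303 × 0.942 = 285
Giving 338 / 360 / 375 / 285.
Total: 1830 → 1358; change = -472; percentage change = -25.8%

-25.8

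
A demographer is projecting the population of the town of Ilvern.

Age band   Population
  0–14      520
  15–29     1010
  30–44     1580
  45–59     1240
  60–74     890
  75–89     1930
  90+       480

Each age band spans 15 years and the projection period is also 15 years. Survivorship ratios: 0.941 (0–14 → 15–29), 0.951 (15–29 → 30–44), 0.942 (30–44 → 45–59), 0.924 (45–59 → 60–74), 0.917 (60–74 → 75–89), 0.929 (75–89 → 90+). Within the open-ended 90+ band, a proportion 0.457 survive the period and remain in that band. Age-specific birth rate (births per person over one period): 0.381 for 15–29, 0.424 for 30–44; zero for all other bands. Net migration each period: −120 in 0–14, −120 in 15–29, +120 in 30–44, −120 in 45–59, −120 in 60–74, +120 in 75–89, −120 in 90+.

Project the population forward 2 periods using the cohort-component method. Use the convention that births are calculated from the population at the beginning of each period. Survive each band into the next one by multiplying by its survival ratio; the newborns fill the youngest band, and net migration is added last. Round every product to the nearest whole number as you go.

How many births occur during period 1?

1055

Period 1:
Births: 1010 × 0.381 = 385  |  1580 × 0.424 = 670 → total 1055
15–29: 520 × 0.941 = 489
30–44: 1010 × 0.951 = 961
45–59: 1580 × 0.942 = 1488
60–74: 1240 × 0.924 = 1146
75–89: 890 × 0.917 = 816
90+: 1930 × 0.929 + 480 × 0.457 = 1793 + 219 = 2012
Net migration: 0–14 − 120 → 935; 15–29 − 120 → 369; 30–44 + 120 → 1081; 45–59 − 120 → 1368; 60–74 − 120 → 1026; 75–89 + 120 → 936; 90+ − 120 → 1892
Giving 935 / 369 / 1081 / 1368 / 1026 / 936 / 1892.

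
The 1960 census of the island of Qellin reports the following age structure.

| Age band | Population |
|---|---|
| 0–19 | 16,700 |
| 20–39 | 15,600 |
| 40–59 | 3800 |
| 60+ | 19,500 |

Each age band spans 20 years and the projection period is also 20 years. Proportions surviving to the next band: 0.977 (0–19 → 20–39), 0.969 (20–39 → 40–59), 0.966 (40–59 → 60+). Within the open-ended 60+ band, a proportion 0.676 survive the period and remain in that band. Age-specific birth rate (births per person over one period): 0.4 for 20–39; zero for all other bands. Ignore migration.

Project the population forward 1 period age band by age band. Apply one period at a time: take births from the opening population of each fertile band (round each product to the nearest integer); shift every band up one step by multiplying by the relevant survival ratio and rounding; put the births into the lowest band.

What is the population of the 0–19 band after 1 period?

Period 1.
Births: 15600 * 0.4 = 6240
20–39: 16700 * 0.977 = 16316
40–59: 15600 * 0.969 = 15116
60+: 3800 * 0.966 + 19500 * 0.676 = 3671 + 13182 = 16853
End of period: [6240, 16316, 15116, 16853]

6240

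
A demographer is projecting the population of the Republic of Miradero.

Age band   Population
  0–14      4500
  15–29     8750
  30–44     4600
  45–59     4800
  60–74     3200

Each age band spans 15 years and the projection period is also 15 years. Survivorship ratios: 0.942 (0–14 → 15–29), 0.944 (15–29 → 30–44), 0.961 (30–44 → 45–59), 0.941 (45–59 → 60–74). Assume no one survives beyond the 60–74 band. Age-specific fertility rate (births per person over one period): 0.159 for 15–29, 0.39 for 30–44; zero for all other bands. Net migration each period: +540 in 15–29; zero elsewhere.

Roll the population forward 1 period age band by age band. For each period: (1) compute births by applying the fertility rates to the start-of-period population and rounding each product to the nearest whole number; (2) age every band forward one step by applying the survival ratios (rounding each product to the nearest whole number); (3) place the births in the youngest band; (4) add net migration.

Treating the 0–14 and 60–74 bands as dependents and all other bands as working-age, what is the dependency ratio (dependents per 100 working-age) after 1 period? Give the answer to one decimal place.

Numbering the bands 1..5 from youngest to oldest:
After projecting period 1:
Births: 8750 × 0.159 = 1391  |  4600 × 0.39 = 1794 ⇒ total 3185
Band 2: 4500 × 0.942 = 4239
Band 3: 8750 × 0.944 = 8260
Band 4: 4600 × 0.961 = 4421
Band 5: 4800 × 0.941 = 4517
Net migration: Band 2 + 540 → 4779
→ [3185, 4779, 8260, 4421, 4517]
Dependents (band 0–14 + band 60–74) = 3185 + 4517 = 7702; working-age = 17460; ratio = 7702/17460 × 100 = 44.1

44.1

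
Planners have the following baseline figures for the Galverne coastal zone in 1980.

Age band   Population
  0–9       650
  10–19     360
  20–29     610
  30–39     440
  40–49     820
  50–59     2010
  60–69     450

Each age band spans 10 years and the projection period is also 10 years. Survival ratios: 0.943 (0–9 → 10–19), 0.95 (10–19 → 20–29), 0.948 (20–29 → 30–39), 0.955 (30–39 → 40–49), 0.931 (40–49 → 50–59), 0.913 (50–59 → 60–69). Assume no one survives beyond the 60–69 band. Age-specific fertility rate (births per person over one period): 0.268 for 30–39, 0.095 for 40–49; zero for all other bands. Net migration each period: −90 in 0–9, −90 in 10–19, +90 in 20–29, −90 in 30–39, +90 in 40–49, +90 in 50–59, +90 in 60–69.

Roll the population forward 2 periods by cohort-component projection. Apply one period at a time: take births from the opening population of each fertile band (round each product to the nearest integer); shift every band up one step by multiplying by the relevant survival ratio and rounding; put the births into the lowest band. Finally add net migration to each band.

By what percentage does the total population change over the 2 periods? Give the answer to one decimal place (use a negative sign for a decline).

Call the groups 1 to 7, youngest first.
Period 1.
Births: 440 * 0.268 = 118, 820 * 0.095 = 78 — total 196
Group 2: 650 * 0.943 = 613
Group 3: 360 * 0.95 = 342
Group 4: 610 * 0.948 = 578
Group 5: 440 * 0.955 = 420
Group 6: 820 * 0.931 = 763
Group 7: 2010 * 0.913 = 1835
Net migration: Group 1 − 90 → 106; Group 2 − 90 → 523; Group 3 + 90 → 432; Group 4 − 90 → 488; Group 5 + 90 → 510; Group 6 + 90 → 853; Group 7 + 90 → 1925
End of period: [106, 523, 432, 488, 510, 853, 1925]
Period 2.
Births: 488 * 0.268 = 131, 510 * 0.095 = 48 — total 179
Group 2: 106 * 0.943 = 100
Group 3: 523 * 0.95 = 497
Group 4: 432 * 0.948 = 410
Group 5: 488 * 0.955 = 466
Group 6: 510 * 0.931 = 475
Group 7: 853 * 0.913 = 779
Net migration: Group 1 − 90 → 89; Group 2 − 90 → 10; Group 3 + 90 → 587; Group 4 − 90 → 320; Group 5 + 90 → 556; Group 6 + 90 → 565; Group 7 + 90 → 869
End of period: [89, 10, 587, 320, 556, 565, 869]
Total: 5340 → 2996; change = -2344; percentage change = -43.9%

-43.9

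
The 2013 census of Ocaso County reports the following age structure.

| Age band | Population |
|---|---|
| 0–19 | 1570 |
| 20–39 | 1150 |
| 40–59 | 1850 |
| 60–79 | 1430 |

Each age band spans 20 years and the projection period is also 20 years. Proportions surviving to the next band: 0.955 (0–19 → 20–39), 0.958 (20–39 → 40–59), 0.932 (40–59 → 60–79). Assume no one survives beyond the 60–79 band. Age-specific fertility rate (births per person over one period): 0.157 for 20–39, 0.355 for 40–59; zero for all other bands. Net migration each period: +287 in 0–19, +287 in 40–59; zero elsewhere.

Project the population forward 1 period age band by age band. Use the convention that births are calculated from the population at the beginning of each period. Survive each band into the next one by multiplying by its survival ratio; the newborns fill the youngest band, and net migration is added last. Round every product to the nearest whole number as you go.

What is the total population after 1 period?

Period 1:
Births: 1150 * 0.157 = 181, 1850 * 0.355 = 657 — total 838
20–39: 1570 * 0.955 = 1499
40–59: 1150 * 0.958 = 1102
60–79: 1850 * 0.932 = 1724
Net migration: 0–19 + 287 → 1125; 40–59 + 287 → 1389
End of period: [1125, 1499, 1389, 1724]
Total after period 1: 1125 + 1499 + 1389 + 1724 = 5737

5737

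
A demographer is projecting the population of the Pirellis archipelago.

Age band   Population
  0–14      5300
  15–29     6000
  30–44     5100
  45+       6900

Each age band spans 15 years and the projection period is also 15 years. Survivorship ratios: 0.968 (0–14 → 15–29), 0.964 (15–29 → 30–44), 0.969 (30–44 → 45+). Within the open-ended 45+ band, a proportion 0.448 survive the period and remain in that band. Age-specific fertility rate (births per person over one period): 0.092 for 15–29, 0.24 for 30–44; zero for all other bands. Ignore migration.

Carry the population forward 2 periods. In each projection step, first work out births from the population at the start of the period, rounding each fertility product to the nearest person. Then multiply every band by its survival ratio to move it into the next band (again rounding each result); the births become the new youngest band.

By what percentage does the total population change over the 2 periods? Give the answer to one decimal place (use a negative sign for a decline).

Call the bands 1 to 4, youngest first.
Period 1:
Births: 6000 × 0.092 = 552  |  5100 × 0.24 = 1224 — total 1776
Band 2: 5300 × 0.968 = 5130
Band 3: 6000 × 0.964 = 5784
Band 4: 5100 × 0.969 + 6900 × 0.448 = 4942 + 3091 = 8033
End of period: [1776, 5130, 5784, 8033]
Period 2:
Births: 5130 × 0.092 = 472  |  5784 × 0.24 = 1388 — total 1860
Band 2: 1776 × 0.968 = 1719
Band 3: 5130 × 0.964 = 4945
Band 4: 5784 × 0.969 + 8033 × 0.448 = 5605 + 3599 = 9204
End of period: [1860, 1719, 4945, 9204]
Total: 23300 → 17728; change = -5572; percentage change = -23.9%

-23.9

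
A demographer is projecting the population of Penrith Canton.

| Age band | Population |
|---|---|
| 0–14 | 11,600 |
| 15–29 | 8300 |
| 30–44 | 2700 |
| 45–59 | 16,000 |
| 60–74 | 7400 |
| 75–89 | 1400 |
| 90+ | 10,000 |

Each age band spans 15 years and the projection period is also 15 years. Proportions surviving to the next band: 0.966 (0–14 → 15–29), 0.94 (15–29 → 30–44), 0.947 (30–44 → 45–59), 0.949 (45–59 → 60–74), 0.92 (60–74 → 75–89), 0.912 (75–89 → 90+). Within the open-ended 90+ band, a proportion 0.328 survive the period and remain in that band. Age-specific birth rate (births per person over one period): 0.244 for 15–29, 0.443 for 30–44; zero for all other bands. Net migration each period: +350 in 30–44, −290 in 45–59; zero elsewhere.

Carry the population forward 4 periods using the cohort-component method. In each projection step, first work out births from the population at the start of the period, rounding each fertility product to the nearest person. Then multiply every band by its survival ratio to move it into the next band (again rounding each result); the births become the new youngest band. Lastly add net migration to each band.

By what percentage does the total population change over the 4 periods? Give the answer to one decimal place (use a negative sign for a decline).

-30.2

Numbering the bands 1..7 from youngest to oldest:
[period 1]
Births: 8300 × 0.244 = 2025 ; 2700 × 0.443 = 1196 → 3221
Band 2: 11600 × 0.966 = 11206
Band 3: 8300 × 0.94 = 7802
Band 4: 2700 × 0.947 = 2557
Band 5: 16000 × 0.949 = 15184
Band 6: 7400 × 0.92 = 6808
Band 7: 1400 × 0.912 + 10000 × 0.328 = 1277 + 3280 = 4557
Net migration: Band 3 + 350 → 8152; Band 4 − 290 → 2267
→ [3221, 11206, 8152, 2267, 15184, 6808, 4557]
[period 2]
Births: 11206 × 0.244 = 2734 ; 8152 × 0.443 = 3611 → 6345
Band 2: 3221 × 0.966 = 3111
Band 3: 11206 × 0.94 = 10534
Band 4: 8152 × 0.947 = 7720
Band 5: 2267 × 0.949 = 2151
Band 6: 15184 × 0.92 = 13969
Band 7: 6808 × 0.912 + 4557 × 0.328 = 6209 + 1495 = 7704
Net migration: Band 3 + 350 → 10884; Band 4 − 290 → 7430
→ [6345, 3111, 10884, 7430, 2151, 13969, 7704]
[period 3]
Births: 3111 × 0.244 = 759 ; 10884 × 0.443 = 4822 → 5581
Band 2: 6345 × 0.966 = 6129
Band 3: 3111 × 0.94 = 2924
Band 4: 10884 × 0.947 = 10307
Band 5: 7430 × 0.949 = 7051
Band 6: 2151 × 0.92 = 1979
Band 7: 13969 × 0.912 + 7704 × 0.328 = 12740 + 2527 = 15267
Net migration: Band 3 + 350 → 3274; Band 4 − 290 → 10017
→ [5581, 6129, 3274, 10017, 7051, 1979, 15267]
[period 4]
Births: 6129 × 0.244 = 1495 ; 3274 × 0.443 = 1450 → 2945
Band 2: 5581 × 0.966 = 5391
Band 3: 6129 × 0.94 = 5761
Band 4: 3274 × 0.947 = 3100
Band 5: 10017 × 0.949 = 9506
Band 6: 7051 × 0.92 = 6487
Band 7: 1979 × 0.912 + 15267 × 0.328 = 1805 + 5008 = 6813
Net migration: Band 3 + 350 → 6111; Band 4 − 290 → 2810
→ [2945, 5391, 6111, 2810, 9506, 6487, 6813]
Total: 57400 → 40063; change = -17337; percentage change = -30.2%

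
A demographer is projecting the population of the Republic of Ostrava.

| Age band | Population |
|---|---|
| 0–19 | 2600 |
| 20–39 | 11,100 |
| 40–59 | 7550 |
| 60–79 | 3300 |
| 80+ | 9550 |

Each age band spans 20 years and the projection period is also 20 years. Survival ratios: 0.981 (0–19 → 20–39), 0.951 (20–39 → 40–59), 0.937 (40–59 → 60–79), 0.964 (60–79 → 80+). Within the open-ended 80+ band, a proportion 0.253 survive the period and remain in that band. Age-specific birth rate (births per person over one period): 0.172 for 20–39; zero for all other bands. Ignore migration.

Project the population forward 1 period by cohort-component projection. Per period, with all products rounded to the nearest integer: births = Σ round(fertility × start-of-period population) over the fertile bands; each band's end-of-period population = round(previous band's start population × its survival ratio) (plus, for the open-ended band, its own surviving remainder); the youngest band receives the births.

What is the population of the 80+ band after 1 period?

Numbering the groups 1..5 from youngest to oldest:
[period 1]
Births: 11100 × 0.172 = 1909
Group 2: 2600 × 0.981 = 2551
Group 3: 11100 × 0.951 = 10556
Group 4: 7550 × 0.937 = 7074
Group 5: 3300 × 0.964 + 9550 × 0.253 = 3181 + 2416 = 5597
End of period: [1909, 2551, 10556, 7074, 5597]

5597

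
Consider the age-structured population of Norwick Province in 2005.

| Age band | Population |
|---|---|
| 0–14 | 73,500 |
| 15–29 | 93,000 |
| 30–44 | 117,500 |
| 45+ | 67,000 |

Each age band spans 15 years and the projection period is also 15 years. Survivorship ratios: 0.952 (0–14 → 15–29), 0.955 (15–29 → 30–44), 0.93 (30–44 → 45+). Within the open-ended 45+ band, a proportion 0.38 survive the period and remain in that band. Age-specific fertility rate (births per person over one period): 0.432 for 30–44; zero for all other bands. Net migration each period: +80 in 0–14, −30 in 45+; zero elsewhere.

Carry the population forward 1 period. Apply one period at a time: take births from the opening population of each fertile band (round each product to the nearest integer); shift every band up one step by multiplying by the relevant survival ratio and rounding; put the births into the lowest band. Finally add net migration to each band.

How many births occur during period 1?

50760

(Groups numbered youngest = 1 to oldest = 4.)
Period 1:
Births: 117500 × 0.432 = 50760
Group 2: 73500 × 0.952 = 69972
Group 3: 93000 × 0.955 = 88815
Group 4: 117500 × 0.93 + 67000 × 0.38 = 109275 + 25460 = 134735
Net migration: Group 1 + 80 → 50840; Group 4 − 30 → 134705
Giving 50840 / 69972 / 88815 / 134705.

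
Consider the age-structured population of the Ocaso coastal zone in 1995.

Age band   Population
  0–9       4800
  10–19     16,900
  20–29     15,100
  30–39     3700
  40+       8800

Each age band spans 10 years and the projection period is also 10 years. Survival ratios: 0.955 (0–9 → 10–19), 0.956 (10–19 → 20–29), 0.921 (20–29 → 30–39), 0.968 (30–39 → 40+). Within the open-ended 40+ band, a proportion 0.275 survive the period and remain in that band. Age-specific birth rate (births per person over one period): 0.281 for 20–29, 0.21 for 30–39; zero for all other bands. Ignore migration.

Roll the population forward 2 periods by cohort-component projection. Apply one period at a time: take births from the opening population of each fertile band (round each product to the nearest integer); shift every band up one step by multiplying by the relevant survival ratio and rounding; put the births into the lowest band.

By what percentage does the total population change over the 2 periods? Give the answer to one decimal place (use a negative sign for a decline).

-5.4

— Period 1 —
Births: 15100 * 0.281 = 4243, 3700 * 0.21 = 777 ⇒ total 5020
10–19: 4800 * 0.955 = 4584
20–29: 16900 * 0.956 = 16156
30–39: 15100 * 0.921 = 13907
40+: 3700 * 0.968 + 8800 * 0.275 = 3582 + 2420 = 6002
End of period: [5020, 4584, 16156, 13907, 6002]
— Period 2 —
Births: 16156 * 0.281 = 4540, 13907 * 0.21 = 2920 ⇒ total 7460
10–19: 5020 * 0.955 = 4794
20–29: 4584 * 0.956 = 4382
30–39: 16156 * 0.921 = 14880
40+: 13907 * 0.968 + 6002 * 0.275 = 13462 + 1651 = 15113
End of period: [7460, 4794, 4382, 14880, 15113]
Total: 49300 → 46629; change = -2671; percentage change = -5.4%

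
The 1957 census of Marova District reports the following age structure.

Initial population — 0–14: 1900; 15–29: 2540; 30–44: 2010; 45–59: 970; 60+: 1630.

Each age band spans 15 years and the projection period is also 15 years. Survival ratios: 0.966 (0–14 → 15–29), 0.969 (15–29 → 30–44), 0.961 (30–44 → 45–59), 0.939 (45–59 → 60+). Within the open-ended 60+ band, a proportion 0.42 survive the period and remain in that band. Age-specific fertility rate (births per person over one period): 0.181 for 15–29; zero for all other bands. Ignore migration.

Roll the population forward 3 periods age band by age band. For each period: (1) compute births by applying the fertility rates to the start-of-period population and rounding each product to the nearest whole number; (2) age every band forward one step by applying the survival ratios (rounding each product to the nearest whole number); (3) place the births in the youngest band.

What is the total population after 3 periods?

Call the bands 1 to 5, youngest first.
— Period 1 —
Births: 2540 * 0.181 = 460
Band 2: 1900 * 0.966 = 1835
Band 3: 2540 * 0.969 = 2461
Band 4: 2010 * 0.961 = 1932
Band 5: 970 * 0.939 + 1630 * 0.42 = 911 + 685 = 1596
→ [460, 1835, 2461, 1932, 1596]
— Period 2 —
Births: 1835 * 0.181 = 332
Band 2: 460 * 0.966 = 444
Band 3: 1835 * 0.969 = 1778
Band 4: 2461 * 0.961 = 2365
Band 5: 1932 * 0.939 + 1596 * 0.42 = 1814 + 670 = 2484
→ [332, 444, 1778, 2365, 2484]
— Period 3 —
Births: 444 * 0.181 = 80
Band 2: 332 * 0.966 = 321
Band 3: 444 * 0.969 = 430
Band 4: 1778 * 0.961 = 1709
Band 5: 2365 * 0.939 + 2484 * 0.42 = 2221 + 1043 = 3264
→ [80, 321, 430, 1709, 3264]
Total after period 3: 80 + 321 + 430 + 1709 + 3264 = 5804

5804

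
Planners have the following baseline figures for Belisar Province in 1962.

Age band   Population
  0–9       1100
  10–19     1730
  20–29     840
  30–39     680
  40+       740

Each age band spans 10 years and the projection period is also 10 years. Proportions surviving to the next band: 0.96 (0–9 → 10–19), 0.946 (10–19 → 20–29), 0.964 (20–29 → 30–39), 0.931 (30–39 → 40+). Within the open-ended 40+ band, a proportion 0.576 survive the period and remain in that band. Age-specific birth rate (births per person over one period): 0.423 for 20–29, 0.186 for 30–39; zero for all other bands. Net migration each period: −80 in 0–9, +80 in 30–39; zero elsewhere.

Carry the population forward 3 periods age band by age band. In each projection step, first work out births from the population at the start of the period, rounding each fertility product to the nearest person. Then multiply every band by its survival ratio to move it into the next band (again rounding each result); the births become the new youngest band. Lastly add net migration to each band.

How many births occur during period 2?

858

(Bands numbered youngest = 1 to oldest = 5.)
Period 1:
Births: 840 * 0.423 = 355, 680 * 0.186 = 126 → 481
Band 2: 1100 * 0.96 = 1056
Band 3: 1730 * 0.946 = 1637
Band 4: 840 * 0.964 = 810
Band 5: 680 * 0.931 + 740 * 0.576 = 633 + 426 = 1059
Net migration: Band 1 − 80 → 401; Band 4 + 80 → 890
→ [401, 1056, 1637, 890, 1059]
Period 2:
Births: 1637 * 0.423 = 692, 890 * 0.186 = 166 → 858
Band 2: 401 * 0.96 = 385
Band 3: 1056 * 0.946 = 999
Band 4: 1637 * 0.964 = 1578
Band 5: 890 * 0.931 + 1059 * 0.576 = 829 + 610 = 1439
Net migration: Band 1 − 80 → 778; Band 4 + 80 → 1658
→ [778, 385, 999, 1658, 1439]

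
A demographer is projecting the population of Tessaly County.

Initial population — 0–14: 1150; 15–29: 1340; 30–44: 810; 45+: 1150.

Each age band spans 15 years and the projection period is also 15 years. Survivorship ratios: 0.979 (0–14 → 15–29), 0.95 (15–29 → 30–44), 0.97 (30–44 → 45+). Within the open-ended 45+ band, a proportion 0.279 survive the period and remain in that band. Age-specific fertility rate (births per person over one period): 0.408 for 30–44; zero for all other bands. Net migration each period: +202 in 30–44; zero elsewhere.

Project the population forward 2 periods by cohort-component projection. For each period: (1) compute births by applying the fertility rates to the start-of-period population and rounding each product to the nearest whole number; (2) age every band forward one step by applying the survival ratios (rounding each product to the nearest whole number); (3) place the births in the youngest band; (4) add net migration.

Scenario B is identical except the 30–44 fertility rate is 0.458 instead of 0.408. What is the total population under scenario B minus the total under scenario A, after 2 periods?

114

Call the groups 1 to 4, youngest first.
— Period 1 —
Births: 810 * 0.408 = 330
Group 2: 1150 * 0.979 = 1126
Group 3: 1340 * 0.95 = 1273
Group 4: 810 * 0.97 + 1150 * 0.279 = 786 + 321 = 1107
Net migration: Group 3 + 202 → 1475
Population now: 0–14=330, 15–29=1126, 30–44=1475, 45+=1107
— Period 2 —
Births: 1475 * 0.408 = 602
Group 2: 330 * 0.979 = 323
Group 3: 1126 * 0.95 = 1070
Group 4: 1475 * 0.97 + 1107 * 0.279 = 1431 + 309 = 1740
Net migration: Group 3 + 202 → 1272
Population now: 0–14=602, 15–29=323, 30–44=1272, 45+=1740
Scenario A total after 2 periods: 3937
Scenario B projection —
— Period 1 —
Births: 810 * 0.458 = 371
Group 2: 1150 * 0.979 = 1126
Group 3: 1340 * 0.95 = 1273
Group 4: 810 * 0.97 + 1150 * 0.279 = 786 + 321 = 1107
Net migration: Group 3 + 202 → 1475
Population now: 0–14=371, 15–29=1126, 30–44=1475, 45+=1107
— Period 2 —
Births: 1475 * 0.458 = 676
Group 2: 371 * 0.979 = 363
Group 3: 1126 * 0.95 = 1070
Group 4: 1475 * 0.97 + 1107 * 0.279 = 1431 + 309 = 1740
Net migration: Group 3 + 202 → 1272
Population now: 0–14=676, 15–29=363, 30–44=1272, 45+=1740
Scenario B total after 2 periods: 4051
Difference B − A = 4051 − 3937 = 114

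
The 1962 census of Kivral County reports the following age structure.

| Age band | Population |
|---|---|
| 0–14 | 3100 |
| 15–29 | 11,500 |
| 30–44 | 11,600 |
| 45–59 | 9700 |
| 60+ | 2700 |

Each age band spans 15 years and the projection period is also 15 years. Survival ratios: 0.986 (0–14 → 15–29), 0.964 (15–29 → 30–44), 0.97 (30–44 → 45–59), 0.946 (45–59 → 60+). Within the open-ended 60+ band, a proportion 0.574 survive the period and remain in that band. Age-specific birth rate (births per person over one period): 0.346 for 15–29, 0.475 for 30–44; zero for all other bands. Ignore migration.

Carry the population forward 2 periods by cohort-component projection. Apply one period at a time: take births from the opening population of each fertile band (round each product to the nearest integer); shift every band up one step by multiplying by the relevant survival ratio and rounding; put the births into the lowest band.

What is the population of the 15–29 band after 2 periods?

9356

— Period 1 —
Births: 11500 * 0.346 = 3979, 11600 * 0.475 = 5510 → 9489
15–29: 3100 * 0.986 = 3057
30–44: 11500 * 0.964 = 11086
45–59: 11600 * 0.97 = 11252
60+: 9700 * 0.946 + 2700 * 0.574 = 9176 + 1550 = 10726
Population now: 0–14=9489, 15–29=3057, 30–44=11086, 45–59=11252, 60+=10726
— Period 2 —
Births: 3057 * 0.346 = 1058, 11086 * 0.475 = 5266 → 6324
15–29: 9489 * 0.986 = 9356
30–44: 3057 * 0.964 = 2947
45–59: 11086 * 0.97 = 10753
60+: 11252 * 0.946 + 10726 * 0.574 = 10644 + 6157 = 16801
Population now: 0–14=6324, 15–29=9356, 30–44=2947, 45–59=10753, 60+=16801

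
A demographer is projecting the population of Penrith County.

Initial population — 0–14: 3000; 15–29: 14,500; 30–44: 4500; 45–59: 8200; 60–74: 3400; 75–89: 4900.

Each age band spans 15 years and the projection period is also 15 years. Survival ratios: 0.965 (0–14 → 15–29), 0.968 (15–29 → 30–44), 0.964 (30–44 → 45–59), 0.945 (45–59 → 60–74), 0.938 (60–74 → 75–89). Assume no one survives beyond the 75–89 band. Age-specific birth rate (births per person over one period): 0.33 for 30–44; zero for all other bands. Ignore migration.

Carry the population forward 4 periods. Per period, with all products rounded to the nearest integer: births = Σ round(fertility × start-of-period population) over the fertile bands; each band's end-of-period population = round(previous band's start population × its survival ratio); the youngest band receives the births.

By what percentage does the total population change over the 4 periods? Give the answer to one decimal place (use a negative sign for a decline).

-44.0

Numbering the bands 1..6 from youngest to oldest:
Period 1.
Births: 4500 * 0.33 = 1485
Band 2: 3000 * 0.965 = 2895
Band 3: 14500 * 0.968 = 14036
Band 4: 4500 * 0.964 = 4338
Band 5: 8200 * 0.945 = 7749
Band 6: 3400 * 0.938 = 3189
Giving 1485 / 2895 / 14036 / 4338 / 7749 / 3189.
Period 2.
Births: 14036 * 0.33 = 4632
Band 2: 1485 * 0.965 = 1433
Band 3: 2895 * 0.968 = 2802
Band 4: 14036 * 0.964 = 13531
Band 5: 4338 * 0.945 = 4099
Band 6: 7749 * 0.938 = 7269
Giving 4632 / 1433 / 2802 / 13531 / 4099 / 7269.
Period 3.
Births: 2802 * 0.33 = 925
Band 2: 4632 * 0.965 = 4470
Band 3: 1433 * 0.968 = 1387
Band 4: 2802 * 0.964 = 2701
Band 5: 13531 * 0.945 = 12787
Band 6: 4099 * 0.938 = 3845
Giving 925 / 4470 / 1387 / 2701 / 12787 / 3845.
Period 4.
Births: 1387 * 0.33 = 458
Band 2: 925 * 0.965 = 893
Band 3: 4470 * 0.968 = 4327
Band 4: 1387 * 0.964 = 1337
Band 5: 2701 * 0.945 = 2552
Band 6: 12787 * 0.938 = 11994
Giving 458 / 893 / 4327 / 1337 / 2552 / 11994.
Total: 38500 → 21561; change = -16939; percentage change = -44.0%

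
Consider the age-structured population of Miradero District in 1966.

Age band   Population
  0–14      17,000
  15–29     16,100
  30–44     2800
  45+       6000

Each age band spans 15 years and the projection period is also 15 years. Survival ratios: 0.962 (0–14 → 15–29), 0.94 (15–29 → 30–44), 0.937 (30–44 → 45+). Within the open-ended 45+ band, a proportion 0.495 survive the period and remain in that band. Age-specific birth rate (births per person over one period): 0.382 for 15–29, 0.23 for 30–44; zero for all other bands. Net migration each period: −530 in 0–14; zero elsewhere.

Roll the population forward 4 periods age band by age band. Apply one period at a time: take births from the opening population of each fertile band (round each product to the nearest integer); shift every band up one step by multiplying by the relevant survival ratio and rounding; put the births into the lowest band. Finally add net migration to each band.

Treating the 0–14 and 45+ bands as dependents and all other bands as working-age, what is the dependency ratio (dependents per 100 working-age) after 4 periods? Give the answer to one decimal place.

154.5

(Groups numbered youngest = 1 to oldest = 4.)
Period 1.
Births: 16100 × 0.382 = 6150  |  2800 × 0.23 = 644 ⇒ total 6794
Group 2: 17000 × 0.962 = 16354
Group 3: 16100 × 0.94 = 15134
Group 4: 2800 × 0.937 + 6000 × 0.495 = 2624 + 2970 = 5594
Net migration: Group 1 − 530 → 6264
Population now: 0–14=6264, 15–29=16354, 30–44=15134, 45+=5594
Period 2.
Births: 16354 × 0.382 = 6247  |  15134 × 0.23 = 3481 ⇒ total 9728
Group 2: 6264 × 0.962 = 6026
Group 3: 16354 × 0.94 = 15373
Group 4: 15134 × 0.937 + 5594 × 0.495 = 14181 + 2769 = 16950
Net migration: Group 1 − 530 → 9198
Population now: 0–14=9198, 15–29=6026, 30–44=15373, 45+=16950
Period 3.
Births: 6026 × 0.382 = 2302  |  15373 × 0.23 = 3536 ⇒ total 5838
Group 2: 9198 × 0.962 = 8848
Group 3: 6026 × 0.94 = 5664
Group 4: 15373 × 0.937 + 16950 × 0.495 = 14405 + 8390 = 22795
Net migration: Group 1 − 530 → 5308
Population now: 0–14=5308, 15–29=8848, 30–44=5664, 45+=22795
Period 4.
Births: 8848 × 0.382 = 3380  |  5664 × 0.23 = 1303 ⇒ total 4683
Group 2: 5308 × 0.962 = 5106
Group 3: 8848 × 0.94 = 8317
Group 4: 5664 × 0.937 + 22795 × 0.495 = 5307 + 11284 = 16591
Net migration: Group 1 − 530 → 4153
Population now: 0–14=4153, 15–29=5106, 30–44=8317, 45+=16591
Dependents (band 0–14 + band 45+) = 4153 + 16591 = 20744; working-age = 13423; ratio = 20744/13423 × 100 = 154.5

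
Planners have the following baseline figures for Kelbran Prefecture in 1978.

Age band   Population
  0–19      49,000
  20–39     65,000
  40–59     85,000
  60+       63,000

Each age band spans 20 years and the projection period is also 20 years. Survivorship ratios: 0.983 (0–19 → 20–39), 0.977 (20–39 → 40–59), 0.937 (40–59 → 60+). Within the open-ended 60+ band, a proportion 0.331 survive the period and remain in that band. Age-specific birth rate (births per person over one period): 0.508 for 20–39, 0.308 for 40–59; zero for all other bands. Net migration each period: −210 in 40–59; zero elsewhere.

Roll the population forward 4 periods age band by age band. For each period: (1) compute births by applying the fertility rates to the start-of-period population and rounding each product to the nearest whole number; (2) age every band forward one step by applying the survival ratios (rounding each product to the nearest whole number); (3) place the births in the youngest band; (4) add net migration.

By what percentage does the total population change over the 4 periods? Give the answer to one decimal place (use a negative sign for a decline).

-22.7

Numbering the bands 1..4 from youngest to oldest:
— Period 1 —
Births: 65000 * 0.508 = 33020, 85000 * 0.308 = 26180 → total 59200
Band 2: 49000 * 0.983 = 48167
Band 3: 65000 * 0.977 = 63505
Band 4: 85000 * 0.937 + 63000 * 0.331 = 79645 + 20853 = 100498
Net migration: Band 3 − 210 → 63295
End of period: [59200, 48167, 63295, 100498]
— Period 2 —
Births: 48167 * 0.508 = 24469, 63295 * 0.308 = 19495 → total 43964
Band 2: 59200 * 0.983 = 58194
Band 3: 48167 * 0.977 = 47059
Band 4: 63295 * 0.937 + 100498 * 0.331 = 59307 + 33265 = 92572
Net migration: Band 3 − 210 → 46849
End of period: [43964, 58194, 46849, 92572]
— Period 3 —
Births: 58194 * 0.508 = 29563, 46849 * 0.308 = 14429 → total 43992
Band 2: 43964 * 0.983 = 43217
Band 3: 58194 * 0.977 = 56856
Band 4: 46849 * 0.937 + 92572 * 0.331 = 43898 + 30641 = 74539
Net migration: Band 3 − 210 → 56646
End of period: [43992, 43217, 56646, 74539]
— Period 4 —
Births: 43217 * 0.508 = 21954, 56646 * 0.308 = 17447 → total 39401
Band 2: 43992 * 0.983 = 43244
Band 3: 43217 * 0.977 = 42223
Band 4: 56646 * 0.937 + 74539 * 0.331 = 53077 + 24672 = 77749
Net migration: Band 3 − 210 → 42013
End of period: [39401, 43244, 42013, 77749]
Total: 262000 → 202407; change = -59593; percentage change = -22.7%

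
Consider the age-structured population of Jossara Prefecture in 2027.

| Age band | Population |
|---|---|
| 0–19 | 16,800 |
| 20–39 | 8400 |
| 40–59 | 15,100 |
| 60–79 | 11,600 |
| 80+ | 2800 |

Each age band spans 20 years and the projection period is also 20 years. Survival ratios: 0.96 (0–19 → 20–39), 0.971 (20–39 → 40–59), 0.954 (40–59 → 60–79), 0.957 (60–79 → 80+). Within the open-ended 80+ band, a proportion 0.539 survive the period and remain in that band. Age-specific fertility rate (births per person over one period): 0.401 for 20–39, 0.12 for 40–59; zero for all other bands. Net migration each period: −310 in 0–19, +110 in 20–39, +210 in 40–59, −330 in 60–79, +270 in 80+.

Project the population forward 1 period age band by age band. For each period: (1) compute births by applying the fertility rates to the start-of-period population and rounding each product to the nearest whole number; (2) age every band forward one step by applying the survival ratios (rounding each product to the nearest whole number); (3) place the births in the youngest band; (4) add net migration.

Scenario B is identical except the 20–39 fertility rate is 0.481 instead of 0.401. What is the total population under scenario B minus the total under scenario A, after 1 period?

672

Numbering the groups 1..5 from youngest to oldest:
After projecting period 1:
Births: 8400 * 0.401 = 3368  |  15100 * 0.12 = 1812 ⇒ total 5180
Group 2: 16800 * 0.96 = 16128
Group 3: 8400 * 0.971 = 8156
Group 4: 15100 * 0.954 = 14405
Group 5: 11600 * 0.957 + 2800 * 0.539 = 11101 + 1509 = 12610
Net migration: Group 1 − 310 → 4870; Group 2 + 110 → 16238; Group 3 + 210 → 8366; Group 4 − 330 → 14075; Group 5 + 270 → 12880
Population now: 0–19=4870, 20–39=16238, 40–59=8366, 60–79=14075, 80+=12880
Scenario A total after 1 period: 56429
Scenario B projection —
After projecting period 1:
Births: 8400 * 0.481 = 4040  |  15100 * 0.12 = 1812 ⇒ total 5852
Group 2: 16800 * 0.96 = 16128
Group 3: 8400 * 0.971 = 8156
Group 4: 15100 * 0.954 = 14405
Group 5: 11600 * 0.957 + 2800 * 0.539 = 11101 + 1509 = 12610
Net migration: Group 1 − 310 → 5542; Group 2 + 110 → 16238; Group 3 + 210 → 8366; Group 4 − 330 → 14075; Group 5 + 270 → 12880
Population now: 0–19=5542, 20–39=16238, 40–59=8366, 60–79=14075, 80+=12880
Scenario B total after 1 period: 57101
Difference B − A = 57101 − 56429 = 672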